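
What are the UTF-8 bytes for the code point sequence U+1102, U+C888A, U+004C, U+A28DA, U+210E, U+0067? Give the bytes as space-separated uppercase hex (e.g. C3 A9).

U+1102: 3-byte form → E1 84 82.
U+C888A: 4-byte form → F3 88 A2 8A.
U+004C: 1-byte form → 4C.
U+A28DA: 4-byte form → F2 A2 A3 9A.
U+210E: 3-byte form → E2 84 8E.
U+0067: 1-byte form → 67.
Concatenated (16 bytes): E1 84 82 F3 88 A2 8A 4C F2 A2 A3 9A E2 84 8E 67.

E1 84 82 F3 88 A2 8A 4C F2 A2 A3 9A E2 84 8E 67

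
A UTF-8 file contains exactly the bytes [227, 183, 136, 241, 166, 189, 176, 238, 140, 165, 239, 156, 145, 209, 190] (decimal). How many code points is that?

Byte at offset 0: 0xE3 = 11100011 → 3-byte char (#1). Advance 3.
Byte at offset 3: 0xF1 = 11110001 → 4-byte char (#2). Advance 4.
Byte at offset 7: 0xEE = 11101110 → 3-byte char (#3). Advance 3.
Byte at offset 10: 0xEF = 11101111 → 3-byte char (#4). Advance 3.
Byte at offset 13: 0xD1 = 11010001 → 2-byte char (#5). Advance 2.
Reached end at offset 15 after 5 code points.

5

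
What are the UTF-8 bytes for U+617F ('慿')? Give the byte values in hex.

E6 85 BF

U+617F = 0x617F = 24959 decimal. In range U+0800–U+FFFF → 3-byte form: 1110xxxx 10xxxxxx 10xxxxxx.
Binary (16 bits): 0110000101111111.
Split 4+6+6: 0110 | 000101 | 111111.
Byte 1: 11100110 = 0xE6.
Byte 2: 10000101 = 0x85.
Byte 3: 10111111 = 0xBF.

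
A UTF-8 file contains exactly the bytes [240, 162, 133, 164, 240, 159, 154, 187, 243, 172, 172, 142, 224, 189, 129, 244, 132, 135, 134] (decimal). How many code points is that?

5

Byte at offset 0: 0xF0 = 11110000 → 4-byte char (#1). Advance 4.
Byte at offset 4: 0xF0 = 11110000 → 4-byte char (#2). Advance 4.
Byte at offset 8: 0xF3 = 11110011 → 4-byte char (#3). Advance 4.
Byte at offset 12: 0xE0 = 11100000 → 3-byte char (#4). Advance 3.
Byte at offset 15: 0xF4 = 11110100 → 4-byte char (#5). Advance 4.
Reached end at offset 19 after 5 code points.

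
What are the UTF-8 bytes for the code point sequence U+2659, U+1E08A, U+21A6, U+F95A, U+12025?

U+2659: 3-byte form → E2 99 99.
U+1E08A: 4-byte form → F0 9E 82 8A.
U+21A6: 3-byte form → E2 86 A6.
U+F95A: 3-byte form → EF A5 9A.
U+12025: 4-byte form → F0 92 80 A5.
Concatenated (17 bytes): E2 99 99 F0 9E 82 8A E2 86 A6 EF A5 9A F0 92 80 A5.

E2 99 99 F0 9E 82 8A E2 86 A6 EF A5 9A F0 92 80 A5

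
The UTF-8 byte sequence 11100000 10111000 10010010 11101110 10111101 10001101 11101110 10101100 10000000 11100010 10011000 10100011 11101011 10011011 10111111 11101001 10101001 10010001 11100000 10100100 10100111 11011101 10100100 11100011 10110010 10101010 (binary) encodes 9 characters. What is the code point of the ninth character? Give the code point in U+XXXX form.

Offset 0: leading byte 0xE0 = 11100000 → 3-byte char #1 = E0 B8 92.
Offset 3: leading byte 0xEE = 11101110 → 3-byte char #2 = EE BD 8D.
Offset 6: leading byte 0xEE = 11101110 → 3-byte char #3 = EE AC 80.
Offset 9: leading byte 0xE2 = 11100010 → 3-byte char #4 = E2 98 A3.
Offset 12: leading byte 0xEB = 11101011 → 3-byte char #5 = EB 9B BF.
Offset 15: leading byte 0xE9 = 11101001 → 3-byte char #6 = E9 A9 91.
Offset 18: leading byte 0xE0 = 11100000 → 3-byte char #7 = E0 A4 A7.
Offset 21: leading byte 0xDD = 11011101 → 2-byte char #8 = DD A4.
Offset 23: leading byte 0xE3 = 11100011 → 3-byte char #9 = E3 B2 AA.
Leading byte 0xE3 = 11100011 matches 1110xxxx → 3-byte sequence.
Byte 1: 0xE3 = 11100011, payload 0011 (4 bits).
Byte 2: 0xB2 = 10110010 (10xxxxxx ✓), payload 110010.
Byte 3: 0xAA = 10101010 (10xxxxxx ✓), payload 101010.
Concatenate: 0011110010101010 = 0x3CAA (16 bits → U+3CAA).

U+3CAA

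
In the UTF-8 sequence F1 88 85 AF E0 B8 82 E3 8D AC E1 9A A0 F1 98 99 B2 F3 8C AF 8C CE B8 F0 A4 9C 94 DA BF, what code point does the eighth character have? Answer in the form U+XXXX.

Offset 0: leading byte 0xF1 = 11110001 → 4-byte char #1 = F1 88 85 AF.
Offset 4: leading byte 0xE0 = 11100000 → 3-byte char #2 = E0 B8 82.
Offset 7: leading byte 0xE3 = 11100011 → 3-byte char #3 = E3 8D AC.
Offset 10: leading byte 0xE1 = 11100001 → 3-byte char #4 = E1 9A A0.
Offset 13: leading byte 0xF1 = 11110001 → 4-byte char #5 = F1 98 99 B2.
Offset 17: leading byte 0xF3 = 11110011 → 4-byte char #6 = F3 8C AF 8C.
Offset 21: leading byte 0xCE = 11001110 → 2-byte char #7 = CE B8.
Offset 23: leading byte 0xF0 = 11110000 → 4-byte char #8 = F0 A4 9C 94.
Leading byte 0xF0 = 11110000 matches 11110xxx → 4-byte sequence.
Byte 1: 0xF0 = 11110000, payload 000 (3 bits).
Byte 2: 0xA4 = 10100100 (10xxxxxx ✓), payload 100100.
Byte 3: 0x9C = 10011100 (10xxxxxx ✓), payload 011100.
Byte 4: 0x94 = 10010100 (10xxxxxx ✓), payload 010100.
Concatenate: 000100100011100010100 = 0x24714 (21 bits → U+24714).

U+24714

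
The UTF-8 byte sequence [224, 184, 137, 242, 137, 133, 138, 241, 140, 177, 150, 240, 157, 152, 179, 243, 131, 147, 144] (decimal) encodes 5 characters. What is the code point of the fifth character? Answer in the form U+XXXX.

Offset 0: leading byte 0xE0 = 11100000 → 3-byte char #1 = E0 B8 89.
Offset 3: leading byte 0xF2 = 11110010 → 4-byte char #2 = F2 89 85 8A.
Offset 7: leading byte 0xF1 = 11110001 → 4-byte char #3 = F1 8C B1 96.
Offset 11: leading byte 0xF0 = 11110000 → 4-byte char #4 = F0 9D 98 B3.
Offset 15: leading byte 0xF3 = 11110011 → 4-byte char #5 = F3 83 93 90.
Leading byte 0xF3 = 11110011 matches 11110xxx → 4-byte sequence.
Byte 1: 0xF3 = 11110011, payload 011 (3 bits).
Byte 2: 0x83 = 10000011 (10xxxxxx ✓), payload 000011.
Byte 3: 0x93 = 10010011 (10xxxxxx ✓), payload 010011.
Byte 4: 0x90 = 10010000 (10xxxxxx ✓), payload 010000.
Concatenate: 011000011010011010000 = 0xC34D0 (21 bits → U+C34D0).

U+C34D0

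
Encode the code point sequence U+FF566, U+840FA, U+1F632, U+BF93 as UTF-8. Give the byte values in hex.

F3 BF 95 A6 F2 84 83 BA F0 9F 98 B2 EB BE 93

U+FF566: 4-byte form → F3 BF 95 A6.
U+840FA: 4-byte form → F2 84 83 BA.
U+1F632: 4-byte form → F0 9F 98 B2.
U+BF93: 3-byte form → EB BE 93.
Concatenated (15 bytes): F3 BF 95 A6 F2 84 83 BA F0 9F 98 B2 EB BE 93.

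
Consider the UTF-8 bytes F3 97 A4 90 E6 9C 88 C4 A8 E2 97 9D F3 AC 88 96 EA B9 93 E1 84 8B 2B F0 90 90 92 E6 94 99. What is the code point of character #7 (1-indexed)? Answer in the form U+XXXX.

Offset 0: leading byte 0xF3 = 11110011 → 4-byte char #1 = F3 97 A4 90.
Offset 4: leading byte 0xE6 = 11100110 → 3-byte char #2 = E6 9C 88.
Offset 7: leading byte 0xC4 = 11000100 → 2-byte char #3 = C4 A8.
Offset 9: leading byte 0xE2 = 11100010 → 3-byte char #4 = E2 97 9D.
Offset 12: leading byte 0xF3 = 11110011 → 4-byte char #5 = F3 AC 88 96.
Offset 16: leading byte 0xEA = 11101010 → 3-byte char #6 = EA B9 93.
Offset 19: leading byte 0xE1 = 11100001 → 3-byte char #7 = E1 84 8B.
Leading byte 0xE1 = 11100001 matches 1110xxxx → 3-byte sequence.
Byte 1: 0xE1 = 11100001, payload 0001 (4 bits).
Byte 2: 0x84 = 10000100 (10xxxxxx ✓), payload 000100.
Byte 3: 0x8B = 10001011 (10xxxxxx ✓), payload 001011.
Concatenate: 0001000100001011 = 0x110B (16 bits → U+110B).

U+110B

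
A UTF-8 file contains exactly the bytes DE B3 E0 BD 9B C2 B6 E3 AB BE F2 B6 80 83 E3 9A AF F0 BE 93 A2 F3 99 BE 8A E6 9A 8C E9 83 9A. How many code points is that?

10

Byte at offset 0: 0xDE = 11011110 → 2-byte char (#1). Advance 2.
Byte at offset 2: 0xE0 = 11100000 → 3-byte char (#2). Advance 3.
Byte at offset 5: 0xC2 = 11000010 → 2-byte char (#3). Advance 2.
Byte at offset 7: 0xE3 = 11100011 → 3-byte char (#4). Advance 3.
Byte at offset 10: 0xF2 = 11110010 → 4-byte char (#5). Advance 4.
Byte at offset 14: 0xE3 = 11100011 → 3-byte char (#6). Advance 3.
Byte at offset 17: 0xF0 = 11110000 → 4-byte char (#7). Advance 4.
Byte at offset 21: 0xF3 = 11110011 → 4-byte char (#8). Advance 4.
Byte at offset 25: 0xE6 = 11100110 → 3-byte char (#9). Advance 3.
Byte at offset 28: 0xE9 = 11101001 → 3-byte char (#10). Advance 3.
Reached end at offset 31 after 10 code points.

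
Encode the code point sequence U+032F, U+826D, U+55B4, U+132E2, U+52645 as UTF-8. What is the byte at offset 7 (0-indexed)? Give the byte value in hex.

0xB4

U+032F → 2-byte form CC AF at offsets 0–1.
U+826D → 3-byte form E8 89 AD at offsets 2–4.
U+55B4 → 3-byte form E5 96 B4 at offsets 5–7.
Offset 7 falls in char 3's range; it's byte 3 of E5 96 B4 = 0xB4.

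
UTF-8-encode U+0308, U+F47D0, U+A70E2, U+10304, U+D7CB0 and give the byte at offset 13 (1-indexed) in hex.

0x8C

1-indexed offset 13 is 0-indexed offset 12.
U+0308 → 2-byte form CC 88 at offsets 0–1.
U+F47D0 → 4-byte form F3 B4 9F 90 at offsets 2–5.
U+A70E2 → 4-byte form F2 A7 83 A2 at offsets 6–9.
U+10304 → 4-byte form F0 90 8C 84 at offsets 10–13.
Offset 12 falls in char 4's range; it's byte 3 of F0 90 8C 84 = 0x8C.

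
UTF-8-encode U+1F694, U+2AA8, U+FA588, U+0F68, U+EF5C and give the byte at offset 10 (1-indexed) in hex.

0x96

1-indexed offset 10 is 0-indexed offset 9.
U+1F694 → 4-byte form F0 9F 9A 94 at offsets 0–3.
U+2AA8 → 3-byte form E2 AA A8 at offsets 4–6.
U+FA588 → 4-byte form F3 BA 96 88 at offsets 7–10.
Offset 9 falls in char 3's range; it's byte 3 of F3 BA 96 88 = 0x96.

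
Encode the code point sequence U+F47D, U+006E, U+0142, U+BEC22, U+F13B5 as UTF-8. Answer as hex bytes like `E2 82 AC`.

EF 91 BD 6E C5 82 F2 BE B0 A2 F3 B1 8E B5

U+F47D: 3-byte form → EF 91 BD.
U+006E: 1-byte form → 6E.
U+0142: 2-byte form → C5 82.
U+BEC22: 4-byte form → F2 BE B0 A2.
U+F13B5: 4-byte form → F3 B1 8E B5.
Concatenated (14 bytes): EF 91 BD 6E C5 82 F2 BE B0 A2 F3 B1 8E B5.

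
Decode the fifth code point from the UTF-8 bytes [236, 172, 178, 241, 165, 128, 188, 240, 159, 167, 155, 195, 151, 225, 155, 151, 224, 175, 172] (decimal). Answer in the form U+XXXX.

Offset 0: leading byte 0xEC = 11101100 → 3-byte char #1 = EC AC B2.
Offset 3: leading byte 0xF1 = 11110001 → 4-byte char #2 = F1 A5 80 BC.
Offset 7: leading byte 0xF0 = 11110000 → 4-byte char #3 = F0 9F A7 9B.
Offset 11: leading byte 0xC3 = 11000011 → 2-byte char #4 = C3 97.
Offset 13: leading byte 0xE1 = 11100001 → 3-byte char #5 = E1 9B 97.
Leading byte 0xE1 = 11100001 matches 1110xxxx → 3-byte sequence.
Byte 1: 0xE1 = 11100001, payload 0001 (4 bits).
Byte 2: 0x9B = 10011011 (10xxxxxx ✓), payload 011011.
Byte 3: 0x97 = 10010111 (10xxxxxx ✓), payload 010111.
Concatenate: 0001011011010111 = 0x16D7 (16 bits → U+16D7).

U+16D7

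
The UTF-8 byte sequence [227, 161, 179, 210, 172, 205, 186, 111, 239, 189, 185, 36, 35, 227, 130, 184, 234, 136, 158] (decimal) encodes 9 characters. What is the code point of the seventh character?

U+0023

Offset 0: leading byte 0xE3 = 11100011 → 3-byte char #1 = E3 A1 B3.
Offset 3: leading byte 0xD2 = 11010010 → 2-byte char #2 = D2 AC.
Offset 5: leading byte 0xCD = 11001101 → 2-byte char #3 = CD BA.
Offset 7: leading byte 0x6F = 01101111 → 1-byte char #4 = 6F.
Offset 8: leading byte 0xEF = 11101111 → 3-byte char #5 = EF BD B9.
Offset 11: leading byte 0x24 = 00100100 → 1-byte char #6 = 24.
Offset 12: leading byte 0x23 = 00100011 → 1-byte char #7 = 23.
Leading byte 0x23 = 00100011 matches 0xxxxxxx → 1-byte sequence.
Byte 1: 0x23 = 00100011, payload 0100011 (7 bits).
Concatenate: 0100011 = 0x23 (7 bits → U+0023).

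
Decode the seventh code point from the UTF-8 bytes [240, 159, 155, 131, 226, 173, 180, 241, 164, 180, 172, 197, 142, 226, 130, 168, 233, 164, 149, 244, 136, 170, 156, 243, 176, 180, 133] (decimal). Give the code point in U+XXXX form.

U+108A9C

Offset 0: leading byte 0xF0 = 11110000 → 4-byte char #1 = F0 9F 9B 83.
Offset 4: leading byte 0xE2 = 11100010 → 3-byte char #2 = E2 AD B4.
Offset 7: leading byte 0xF1 = 11110001 → 4-byte char #3 = F1 A4 B4 AC.
Offset 11: leading byte 0xC5 = 11000101 → 2-byte char #4 = C5 8E.
Offset 13: leading byte 0xE2 = 11100010 → 3-byte char #5 = E2 82 A8.
Offset 16: leading byte 0xE9 = 11101001 → 3-byte char #6 = E9 A4 95.
Offset 19: leading byte 0xF4 = 11110100 → 4-byte char #7 = F4 88 AA 9C.
Leading byte 0xF4 = 11110100 matches 11110xxx → 4-byte sequence.
Byte 1: 0xF4 = 11110100, payload 100 (3 bits).
Byte 2: 0x88 = 10001000 (10xxxxxx ✓), payload 001000.
Byte 3: 0xAA = 10101010 (10xxxxxx ✓), payload 101010.
Byte 4: 0x9C = 10011100 (10xxxxxx ✓), payload 011100.
Concatenate: 100001000101010011100 = 0x108A9C (21 bits → U+108A9C).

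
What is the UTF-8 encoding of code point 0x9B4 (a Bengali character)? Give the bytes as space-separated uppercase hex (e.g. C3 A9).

U+09B4 = 0x9B4 = 2484 decimal. In range U+0800–U+FFFF → 3-byte form: 1110xxxx 10xxxxxx 10xxxxxx.
Binary (16 bits): 0000100110110100.
Split 4+6+6: 0000 | 100110 | 110100.
Byte 1: 11100000 = 0xE0.
Byte 2: 10100110 = 0xA6.
Byte 3: 10110100 = 0xB4.

E0 A6 B4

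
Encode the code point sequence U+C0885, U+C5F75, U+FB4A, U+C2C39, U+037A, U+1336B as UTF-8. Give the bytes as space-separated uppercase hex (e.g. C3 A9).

F3 80 A2 85 F3 85 BD B5 EF AD 8A F3 82 B0 B9 CD BA F0 93 8D AB

U+C0885: 4-byte form → F3 80 A2 85.
U+C5F75: 4-byte form → F3 85 BD B5.
U+FB4A: 3-byte form → EF AD 8A.
U+C2C39: 4-byte form → F3 82 B0 B9.
U+037A: 2-byte form → CD BA.
U+1336B: 4-byte form → F0 93 8D AB.
Concatenated (21 bytes): F3 80 A2 85 F3 85 BD B5 EF AD 8A F3 82 B0 B9 CD BA F0 93 8D AB.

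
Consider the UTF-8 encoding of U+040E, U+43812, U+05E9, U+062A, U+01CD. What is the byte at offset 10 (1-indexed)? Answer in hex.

1-indexed offset 10 is 0-indexed offset 9.
U+040E → 2-byte form D0 8E at offsets 0–1.
U+43812 → 4-byte form F1 83 A0 92 at offsets 2–5.
U+05E9 → 2-byte form D7 A9 at offsets 6–7.
U+062A → 2-byte form D8 AA at offsets 8–9.
Offset 9 falls in char 4's range; it's byte 2 of D8 AA = 0xAA.

0xAA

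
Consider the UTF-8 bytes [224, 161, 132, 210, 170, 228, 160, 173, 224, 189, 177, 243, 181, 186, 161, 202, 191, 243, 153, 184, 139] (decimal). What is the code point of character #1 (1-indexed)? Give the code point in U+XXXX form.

U+0844

Offset 0: leading byte 0xE0 = 11100000 → 3-byte char #1 = E0 A1 84.
Leading byte 0xE0 = 11100000 matches 1110xxxx → 3-byte sequence.
Byte 1: 0xE0 = 11100000, payload 0000 (4 bits).
Byte 2: 0xA1 = 10100001 (10xxxxxx ✓), payload 100001.
Byte 3: 0x84 = 10000100 (10xxxxxx ✓), payload 000100.
Concatenate: 0000100001000100 = 0x844 (16 bits → U+0844).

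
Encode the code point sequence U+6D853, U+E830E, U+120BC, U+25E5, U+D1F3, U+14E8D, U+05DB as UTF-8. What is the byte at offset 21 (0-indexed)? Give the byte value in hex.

U+6D853 → 4-byte form F1 AD A1 93 at offsets 0–3.
U+E830E → 4-byte form F3 A8 8C 8E at offsets 4–7.
U+120BC → 4-byte form F0 92 82 BC at offsets 8–11.
U+25E5 → 3-byte form E2 97 A5 at offsets 12–14.
U+D1F3 → 3-byte form ED 87 B3 at offsets 15–17.
U+14E8D → 4-byte form F0 94 BA 8D at offsets 18–21.
Offset 21 falls in char 6's range; it's byte 4 of F0 94 BA 8D = 0x8D.

0x8D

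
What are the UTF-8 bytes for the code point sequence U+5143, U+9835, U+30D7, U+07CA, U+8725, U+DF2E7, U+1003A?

E5 85 83 E9 A0 B5 E3 83 97 DF 8A E8 9C A5 F3 9F 8B A7 F0 90 80 BA

U+5143: 3-byte form → E5 85 83.
U+9835: 3-byte form → E9 A0 B5.
U+30D7: 3-byte form → E3 83 97.
U+07CA: 2-byte form → DF 8A.
U+8725: 3-byte form → E8 9C A5.
U+DF2E7: 4-byte form → F3 9F 8B A7.
U+1003A: 4-byte form → F0 90 80 BA.
Concatenated (22 bytes): E5 85 83 E9 A0 B5 E3 83 97 DF 8A E8 9C A5 F3 9F 8B A7 F0 90 80 BA.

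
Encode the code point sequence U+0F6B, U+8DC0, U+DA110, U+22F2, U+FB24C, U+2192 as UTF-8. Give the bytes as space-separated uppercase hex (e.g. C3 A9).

U+0F6B: 3-byte form → E0 BD AB.
U+8DC0: 3-byte form → E8 B7 80.
U+DA110: 4-byte form → F3 9A 84 90.
U+22F2: 3-byte form → E2 8B B2.
U+FB24C: 4-byte form → F3 BB 89 8C.
U+2192: 3-byte form → E2 86 92.
Concatenated (20 bytes): E0 BD AB E8 B7 80 F3 9A 84 90 E2 8B B2 F3 BB 89 8C E2 86 92.

E0 BD AB E8 B7 80 F3 9A 84 90 E2 8B B2 F3 BB 89 8C E2 86 92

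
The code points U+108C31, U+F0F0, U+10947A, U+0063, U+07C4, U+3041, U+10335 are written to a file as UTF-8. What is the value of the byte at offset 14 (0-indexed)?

0xE3

U+108C31 → 4-byte form F4 88 B0 B1 at offsets 0–3.
U+F0F0 → 3-byte form EF 83 B0 at offsets 4–6.
U+10947A → 4-byte form F4 89 91 BA at offsets 7–10.
U+0063 → 1-byte form 63 at offsets 11–11.
U+07C4 → 2-byte form DF 84 at offsets 12–13.
U+3041 → 3-byte form E3 81 81 at offsets 14–16.
Offset 14 falls in char 6's range; it's byte 1 of E3 81 81 = 0xE3.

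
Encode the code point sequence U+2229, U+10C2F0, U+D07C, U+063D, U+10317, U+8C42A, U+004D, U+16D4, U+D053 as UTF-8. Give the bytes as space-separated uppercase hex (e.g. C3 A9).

U+2229: 3-byte form → E2 88 A9.
U+10C2F0: 4-byte form → F4 8C 8B B0.
U+D07C: 3-byte form → ED 81 BC.
U+063D: 2-byte form → D8 BD.
U+10317: 4-byte form → F0 90 8C 97.
U+8C42A: 4-byte form → F2 8C 90 AA.
U+004D: 1-byte form → 4D.
U+16D4: 3-byte form → E1 9B 94.
U+D053: 3-byte form → ED 81 93.
Concatenated (27 bytes): E2 88 A9 F4 8C 8B B0 ED 81 BC D8 BD F0 90 8C 97 F2 8C 90 AA 4D E1 9B 94 ED 81 93.

E2 88 A9 F4 8C 8B B0 ED 81 BC D8 BD F0 90 8C 97 F2 8C 90 AA 4D E1 9B 94 ED 81 93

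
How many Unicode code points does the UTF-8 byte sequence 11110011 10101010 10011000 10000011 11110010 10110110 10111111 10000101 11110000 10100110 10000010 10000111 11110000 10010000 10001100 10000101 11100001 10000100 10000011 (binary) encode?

5

Byte at offset 0: 0xF3 = 11110011 → 4-byte char (#1). Advance 4.
Byte at offset 4: 0xF2 = 11110010 → 4-byte char (#2). Advance 4.
Byte at offset 8: 0xF0 = 11110000 → 4-byte char (#3). Advance 4.
Byte at offset 12: 0xF0 = 11110000 → 4-byte char (#4). Advance 4.
Byte at offset 16: 0xE1 = 11100001 → 3-byte char (#5). Advance 3.
Reached end at offset 19 after 5 code points.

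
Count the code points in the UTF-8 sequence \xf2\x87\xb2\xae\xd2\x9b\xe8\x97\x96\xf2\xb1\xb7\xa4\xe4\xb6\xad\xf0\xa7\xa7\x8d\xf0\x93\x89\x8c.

Byte at offset 0: 0xF2 = 11110010 → 4-byte char (#1). Advance 4.
Byte at offset 4: 0xD2 = 11010010 → 2-byte char (#2). Advance 2.
Byte at offset 6: 0xE8 = 11101000 → 3-byte char (#3). Advance 3.
Byte at offset 9: 0xF2 = 11110010 → 4-byte char (#4). Advance 4.
Byte at offset 13: 0xE4 = 11100100 → 3-byte char (#5). Advance 3.
Byte at offset 16: 0xF0 = 11110000 → 4-byte char (#6). Advance 4.
Byte at offset 20: 0xF0 = 11110000 → 4-byte char (#7). Advance 4.
Reached end at offset 24 after 7 code points.

7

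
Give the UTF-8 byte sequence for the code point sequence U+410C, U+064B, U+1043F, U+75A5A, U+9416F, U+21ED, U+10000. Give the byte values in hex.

E4 84 8C D9 8B F0 90 90 BF F1 B5 A9 9A F2 94 85 AF E2 87 AD F0 90 80 80

U+410C: 3-byte form → E4 84 8C.
U+064B: 2-byte form → D9 8B.
U+1043F: 4-byte form → F0 90 90 BF.
U+75A5A: 4-byte form → F1 B5 A9 9A.
U+9416F: 4-byte form → F2 94 85 AF.
U+21ED: 3-byte form → E2 87 AD.
U+10000: 4-byte form → F0 90 80 80.
Concatenated (24 bytes): E4 84 8C D9 8B F0 90 90 BF F1 B5 A9 9A F2 94 85 AF E2 87 AD F0 90 80 80.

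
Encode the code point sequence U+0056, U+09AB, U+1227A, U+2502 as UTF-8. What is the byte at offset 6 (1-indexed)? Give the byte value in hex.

0x92

1-indexed offset 6 is 0-indexed offset 5.
U+0056 → 1-byte form 56 at offsets 0–0.
U+09AB → 3-byte form E0 A6 AB at offsets 1–3.
U+1227A → 4-byte form F0 92 89 BA at offsets 4–7.
Offset 5 falls in char 3's range; it's byte 2 of F0 92 89 BA = 0x92.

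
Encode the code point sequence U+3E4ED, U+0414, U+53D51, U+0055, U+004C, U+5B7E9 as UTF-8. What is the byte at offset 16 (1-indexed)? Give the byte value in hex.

1-indexed offset 16 is 0-indexed offset 15.
U+3E4ED → 4-byte form F0 BE 93 AD at offsets 0–3.
U+0414 → 2-byte form D0 94 at offsets 4–5.
U+53D51 → 4-byte form F1 93 B5 91 at offsets 6–9.
U+0055 → 1-byte form 55 at offsets 10–10.
U+004C → 1-byte form 4C at offsets 11–11.
U+5B7E9 → 4-byte form F1 9B 9F A9 at offsets 12–15.
Offset 15 falls in char 6's range; it's byte 4 of F1 9B 9F A9 = 0xA9.

0xA9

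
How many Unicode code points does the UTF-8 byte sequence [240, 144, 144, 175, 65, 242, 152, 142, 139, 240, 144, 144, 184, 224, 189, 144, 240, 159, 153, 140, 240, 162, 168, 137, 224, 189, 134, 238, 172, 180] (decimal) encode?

Byte at offset 0: 0xF0 = 11110000 → 4-byte char (#1). Advance 4.
Byte at offset 4: 0x41 = 01000001 → 1-byte char (#2). Advance 1.
Byte at offset 5: 0xF2 = 11110010 → 4-byte char (#3). Advance 4.
Byte at offset 9: 0xF0 = 11110000 → 4-byte char (#4). Advance 4.
Byte at offset 13: 0xE0 = 11100000 → 3-byte char (#5). Advance 3.
Byte at offset 16: 0xF0 = 11110000 → 4-byte char (#6). Advance 4.
Byte at offset 20: 0xF0 = 11110000 → 4-byte char (#7). Advance 4.
Byte at offset 24: 0xE0 = 11100000 → 3-byte char (#8). Advance 3.
Byte at offset 27: 0xEE = 11101110 → 3-byte char (#9). Advance 3.
Reached end at offset 30 after 9 code points.

9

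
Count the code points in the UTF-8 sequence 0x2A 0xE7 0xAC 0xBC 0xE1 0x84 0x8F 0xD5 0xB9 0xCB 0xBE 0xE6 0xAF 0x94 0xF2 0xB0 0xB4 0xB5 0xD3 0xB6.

8

Byte at offset 0: 0x2A = 00101010 → 1-byte char (#1). Advance 1.
Byte at offset 1: 0xE7 = 11100111 → 3-byte char (#2). Advance 3.
Byte at offset 4: 0xE1 = 11100001 → 3-byte char (#3). Advance 3.
Byte at offset 7: 0xD5 = 11010101 → 2-byte char (#4). Advance 2.
Byte at offset 9: 0xCB = 11001011 → 2-byte char (#5). Advance 2.
Byte at offset 11: 0xE6 = 11100110 → 3-byte char (#6). Advance 3.
Byte at offset 14: 0xF2 = 11110010 → 4-byte char (#7). Advance 4.
Byte at offset 18: 0xD3 = 11010011 → 2-byte char (#8). Advance 2.
Reached end at offset 20 after 8 code points.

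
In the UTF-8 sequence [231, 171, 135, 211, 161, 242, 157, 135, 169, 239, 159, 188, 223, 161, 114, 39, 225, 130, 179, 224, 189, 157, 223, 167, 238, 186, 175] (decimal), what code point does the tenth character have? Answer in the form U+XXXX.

Offset 0: leading byte 0xE7 = 11100111 → 3-byte char #1 = E7 AB 87.
Offset 3: leading byte 0xD3 = 11010011 → 2-byte char #2 = D3 A1.
Offset 5: leading byte 0xF2 = 11110010 → 4-byte char #3 = F2 9D 87 A9.
Offset 9: leading byte 0xEF = 11101111 → 3-byte char #4 = EF 9F BC.
Offset 12: leading byte 0xDF = 11011111 → 2-byte char #5 = DF A1.
Offset 14: leading byte 0x72 = 01110010 → 1-byte char #6 = 72.
Offset 15: leading byte 0x27 = 00100111 → 1-byte char #7 = 27.
Offset 16: leading byte 0xE1 = 11100001 → 3-byte char #8 = E1 82 B3.
Offset 19: leading byte 0xE0 = 11100000 → 3-byte char #9 = E0 BD 9D.
Offset 22: leading byte 0xDF = 11011111 → 2-byte char #10 = DF A7.
Leading byte 0xDF = 11011111 matches 110xxxxx → 2-byte sequence.
Byte 1: 0xDF = 11011111, payload 11111 (5 bits).
Byte 2: 0xA7 = 10100111 (10xxxxxx ✓), payload 100111.
Concatenate: 11111100111 = 0x7E7 (11 bits → U+07E7).

U+07E7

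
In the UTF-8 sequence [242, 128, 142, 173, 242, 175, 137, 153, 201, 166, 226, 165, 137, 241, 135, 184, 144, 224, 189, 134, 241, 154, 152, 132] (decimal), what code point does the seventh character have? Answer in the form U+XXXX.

Offset 0: leading byte 0xF2 = 11110010 → 4-byte char #1 = F2 80 8E AD.
Offset 4: leading byte 0xF2 = 11110010 → 4-byte char #2 = F2 AF 89 99.
Offset 8: leading byte 0xC9 = 11001001 → 2-byte char #3 = C9 A6.
Offset 10: leading byte 0xE2 = 11100010 → 3-byte char #4 = E2 A5 89.
Offset 13: leading byte 0xF1 = 11110001 → 4-byte char #5 = F1 87 B8 90.
Offset 17: leading byte 0xE0 = 11100000 → 3-byte char #6 = E0 BD 86.
Offset 20: leading byte 0xF1 = 11110001 → 4-byte char #7 = F1 9A 98 84.
Leading byte 0xF1 = 11110001 matches 11110xxx → 4-byte sequence.
Byte 1: 0xF1 = 11110001, payload 001 (3 bits).
Byte 2: 0x9A = 10011010 (10xxxxxx ✓), payload 011010.
Byte 3: 0x98 = 10011000 (10xxxxxx ✓), payload 011000.
Byte 4: 0x84 = 10000100 (10xxxxxx ✓), payload 000100.
Concatenate: 001011010011000000100 = 0x5A604 (21 bits → U+5A604).

U+5A604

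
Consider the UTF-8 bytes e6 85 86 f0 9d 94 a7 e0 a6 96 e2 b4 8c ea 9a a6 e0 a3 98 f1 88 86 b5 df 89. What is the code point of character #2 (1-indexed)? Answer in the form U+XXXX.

Offset 0: leading byte 0xE6 = 11100110 → 3-byte char #1 = E6 85 86.
Offset 3: leading byte 0xF0 = 11110000 → 4-byte char #2 = F0 9D 94 A7.
Leading byte 0xF0 = 11110000 matches 11110xxx → 4-byte sequence.
Byte 1: 0xF0 = 11110000, payload 000 (3 bits).
Byte 2: 0x9D = 10011101 (10xxxxxx ✓), payload 011101.
Byte 3: 0x94 = 10010100 (10xxxxxx ✓), payload 010100.
Byte 4: 0xA7 = 10100111 (10xxxxxx ✓), payload 100111.
Concatenate: 000011101010100100111 = 0x1D527 (21 bits → U+1D527).

U+1D527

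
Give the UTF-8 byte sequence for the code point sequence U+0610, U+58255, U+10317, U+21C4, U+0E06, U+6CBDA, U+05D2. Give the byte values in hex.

D8 90 F1 98 89 95 F0 90 8C 97 E2 87 84 E0 B8 86 F1 AC AF 9A D7 92

U+0610: 2-byte form → D8 90.
U+58255: 4-byte form → F1 98 89 95.
U+10317: 4-byte form → F0 90 8C 97.
U+21C4: 3-byte form → E2 87 84.
U+0E06: 3-byte form → E0 B8 86.
U+6CBDA: 4-byte form → F1 AC AF 9A.
U+05D2: 2-byte form → D7 92.
Concatenated (22 bytes): D8 90 F1 98 89 95 F0 90 8C 97 E2 87 84 E0 B8 86 F1 AC AF 9A D7 92.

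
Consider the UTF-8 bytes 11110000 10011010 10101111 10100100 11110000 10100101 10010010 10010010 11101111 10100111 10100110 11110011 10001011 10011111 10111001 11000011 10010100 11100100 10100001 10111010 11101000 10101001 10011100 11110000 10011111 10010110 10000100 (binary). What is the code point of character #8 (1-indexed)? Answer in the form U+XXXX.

U+1F584

Offset 0: leading byte 0xF0 = 11110000 → 4-byte char #1 = F0 9A AF A4.
Offset 4: leading byte 0xF0 = 11110000 → 4-byte char #2 = F0 A5 92 92.
Offset 8: leading byte 0xEF = 11101111 → 3-byte char #3 = EF A7 A6.
Offset 11: leading byte 0xF3 = 11110011 → 4-byte char #4 = F3 8B 9F B9.
Offset 15: leading byte 0xC3 = 11000011 → 2-byte char #5 = C3 94.
Offset 17: leading byte 0xE4 = 11100100 → 3-byte char #6 = E4 A1 BA.
Offset 20: leading byte 0xE8 = 11101000 → 3-byte char #7 = E8 A9 9C.
Offset 23: leading byte 0xF0 = 11110000 → 4-byte char #8 = F0 9F 96 84.
Leading byte 0xF0 = 11110000 matches 11110xxx → 4-byte sequence.
Byte 1: 0xF0 = 11110000, payload 000 (3 bits).
Byte 2: 0x9F = 10011111 (10xxxxxx ✓), payload 011111.
Byte 3: 0x96 = 10010110 (10xxxxxx ✓), payload 010110.
Byte 4: 0x84 = 10000100 (10xxxxxx ✓), payload 000100.
Concatenate: 000011111010110000100 = 0x1F584 (21 bits → U+1F584).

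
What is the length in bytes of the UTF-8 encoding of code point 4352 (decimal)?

3

U+1100 = 0x1100. UTF-8 uses 1 byte below 0x80, 2 below 0x800, 3 below 0x10000, 4 up to 0x10FFFF. 0x1100 is in U+0800–U+FFFF → 3 bytes.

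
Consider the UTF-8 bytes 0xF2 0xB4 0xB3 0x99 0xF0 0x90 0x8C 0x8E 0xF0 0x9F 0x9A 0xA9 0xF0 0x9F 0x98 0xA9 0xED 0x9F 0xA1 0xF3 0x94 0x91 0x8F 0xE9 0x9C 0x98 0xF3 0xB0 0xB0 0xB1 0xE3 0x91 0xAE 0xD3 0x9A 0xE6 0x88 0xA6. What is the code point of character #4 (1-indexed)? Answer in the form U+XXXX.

Offset 0: leading byte 0xF2 = 11110010 → 4-byte char #1 = F2 B4 B3 99.
Offset 4: leading byte 0xF0 = 11110000 → 4-byte char #2 = F0 90 8C 8E.
Offset 8: leading byte 0xF0 = 11110000 → 4-byte char #3 = F0 9F 9A A9.
Offset 12: leading byte 0xF0 = 11110000 → 4-byte char #4 = F0 9F 98 A9.
Leading byte 0xF0 = 11110000 matches 11110xxx → 4-byte sequence.
Byte 1: 0xF0 = 11110000, payload 000 (3 bits).
Byte 2: 0x9F = 10011111 (10xxxxxx ✓), payload 011111.
Byte 3: 0x98 = 10011000 (10xxxxxx ✓), payload 011000.
Byte 4: 0xA9 = 10101001 (10xxxxxx ✓), payload 101001.
Concatenate: 000011111011000101001 = 0x1F629 (21 bits → U+1F629).

U+1F629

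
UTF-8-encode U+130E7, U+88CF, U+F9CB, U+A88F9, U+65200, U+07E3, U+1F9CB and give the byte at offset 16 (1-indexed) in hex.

0xA5

1-indexed offset 16 is 0-indexed offset 15.
U+130E7 → 4-byte form F0 93 83 A7 at offsets 0–3.
U+88CF → 3-byte form E8 A3 8F at offsets 4–6.
U+F9CB → 3-byte form EF A7 8B at offsets 7–9.
U+A88F9 → 4-byte form F2 A8 A3 B9 at offsets 10–13.
U+65200 → 4-byte form F1 A5 88 80 at offsets 14–17.
Offset 15 falls in char 5's range; it's byte 2 of F1 A5 88 80 = 0xA5.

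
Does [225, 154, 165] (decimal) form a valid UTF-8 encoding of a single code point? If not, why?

valid

Leading byte 0xE1 = 11100001 → 3-byte form.
Continuation bytes 0x9A=10011010, 0xA5=10100101 all match 10xxxxxx.
Decoded value 0x16A5 is ≥ 0x800 (shortest form) and not a surrogate.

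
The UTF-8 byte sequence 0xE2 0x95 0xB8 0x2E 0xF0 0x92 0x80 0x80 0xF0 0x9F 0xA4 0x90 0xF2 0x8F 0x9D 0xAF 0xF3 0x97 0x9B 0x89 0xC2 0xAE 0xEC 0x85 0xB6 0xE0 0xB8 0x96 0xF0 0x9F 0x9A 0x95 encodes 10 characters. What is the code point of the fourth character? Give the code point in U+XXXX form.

U+1F910

Offset 0: leading byte 0xE2 = 11100010 → 3-byte char #1 = E2 95 B8.
Offset 3: leading byte 0x2E = 00101110 → 1-byte char #2 = 2E.
Offset 4: leading byte 0xF0 = 11110000 → 4-byte char #3 = F0 92 80 80.
Offset 8: leading byte 0xF0 = 11110000 → 4-byte char #4 = F0 9F A4 90.
Leading byte 0xF0 = 11110000 matches 11110xxx → 4-byte sequence.
Byte 1: 0xF0 = 11110000, payload 000 (3 bits).
Byte 2: 0x9F = 10011111 (10xxxxxx ✓), payload 011111.
Byte 3: 0xA4 = 10100100 (10xxxxxx ✓), payload 100100.
Byte 4: 0x90 = 10010000 (10xxxxxx ✓), payload 010000.
Concatenate: 000011111100100010000 = 0x1F910 (21 bits → U+1F910).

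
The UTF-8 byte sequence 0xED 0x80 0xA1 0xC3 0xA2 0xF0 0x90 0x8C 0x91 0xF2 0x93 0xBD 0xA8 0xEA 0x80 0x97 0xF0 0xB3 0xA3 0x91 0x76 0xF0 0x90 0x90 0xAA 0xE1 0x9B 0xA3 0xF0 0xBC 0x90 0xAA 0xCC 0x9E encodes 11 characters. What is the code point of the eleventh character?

Offset 0: leading byte 0xED = 11101101 → 3-byte char #1 = ED 80 A1.
Offset 3: leading byte 0xC3 = 11000011 → 2-byte char #2 = C3 A2.
Offset 5: leading byte 0xF0 = 11110000 → 4-byte char #3 = F0 90 8C 91.
Offset 9: leading byte 0xF2 = 11110010 → 4-byte char #4 = F2 93 BD A8.
Offset 13: leading byte 0xEA = 11101010 → 3-byte char #5 = EA 80 97.
Offset 16: leading byte 0xF0 = 11110000 → 4-byte char #6 = F0 B3 A3 91.
Offset 20: leading byte 0x76 = 01110110 → 1-byte char #7 = 76.
Offset 21: leading byte 0xF0 = 11110000 → 4-byte char #8 = F0 90 90 AA.
Offset 25: leading byte 0xE1 = 11100001 → 3-byte char #9 = E1 9B A3.
Offset 28: leading byte 0xF0 = 11110000 → 4-byte char #10 = F0 BC 90 AA.
Offset 32: leading byte 0xCC = 11001100 → 2-byte char #11 = CC 9E.
Leading byte 0xCC = 11001100 matches 110xxxxx → 2-byte sequence.
Byte 1: 0xCC = 11001100, payload 01100 (5 bits).
Byte 2: 0x9E = 10011110 (10xxxxxx ✓), payload 011110.
Concatenate: 01100011110 = 0x31E (11 bits → U+031E).

U+031E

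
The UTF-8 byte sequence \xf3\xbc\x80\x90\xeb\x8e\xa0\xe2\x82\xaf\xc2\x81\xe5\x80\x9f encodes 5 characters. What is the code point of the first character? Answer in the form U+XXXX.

Offset 0: leading byte 0xF3 = 11110011 → 4-byte char #1 = F3 BC 80 90.
Leading byte 0xF3 = 11110011 matches 11110xxx → 4-byte sequence.
Byte 1: 0xF3 = 11110011, payload 011 (3 bits).
Byte 2: 0xBC = 10111100 (10xxxxxx ✓), payload 111100.
Byte 3: 0x80 = 10000000 (10xxxxxx ✓), payload 000000.
Byte 4: 0x90 = 10010000 (10xxxxxx ✓), payload 010000.
Concatenate: 011111100000000010000 = 0xFC010 (21 bits → U+FC010).

U+FC010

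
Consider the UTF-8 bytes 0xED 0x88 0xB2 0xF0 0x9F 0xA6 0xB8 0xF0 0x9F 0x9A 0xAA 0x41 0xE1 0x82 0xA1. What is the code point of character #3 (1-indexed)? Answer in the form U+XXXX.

U+1F6AA

Offset 0: leading byte 0xED = 11101101 → 3-byte char #1 = ED 88 B2.
Offset 3: leading byte 0xF0 = 11110000 → 4-byte char #2 = F0 9F A6 B8.
Offset 7: leading byte 0xF0 = 11110000 → 4-byte char #3 = F0 9F 9A AA.
Leading byte 0xF0 = 11110000 matches 11110xxx → 4-byte sequence.
Byte 1: 0xF0 = 11110000, payload 000 (3 bits).
Byte 2: 0x9F = 10011111 (10xxxxxx ✓), payload 011111.
Byte 3: 0x9A = 10011010 (10xxxxxx ✓), payload 011010.
Byte 4: 0xAA = 10101010 (10xxxxxx ✓), payload 101010.
Concatenate: 000011111011010101010 = 0x1F6AA (21 bits → U+1F6AA).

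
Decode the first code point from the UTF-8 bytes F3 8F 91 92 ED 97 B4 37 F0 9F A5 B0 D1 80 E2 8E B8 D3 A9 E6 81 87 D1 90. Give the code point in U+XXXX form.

Offset 0: leading byte 0xF3 = 11110011 → 4-byte char #1 = F3 8F 91 92.
Leading byte 0xF3 = 11110011 matches 11110xxx → 4-byte sequence.
Byte 1: 0xF3 = 11110011, payload 011 (3 bits).
Byte 2: 0x8F = 10001111 (10xxxxxx ✓), payload 001111.
Byte 3: 0x91 = 10010001 (10xxxxxx ✓), payload 010001.
Byte 4: 0x92 = 10010010 (10xxxxxx ✓), payload 010010.
Concatenate: 011001111010001010010 = 0xCF452 (21 bits → U+CF452).

U+CF452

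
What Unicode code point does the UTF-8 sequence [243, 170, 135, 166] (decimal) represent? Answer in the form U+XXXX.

Leading byte 0xF3 = 11110011 matches 11110xxx → 4-byte sequence.
Byte 1: 0xF3 = 11110011, payload 011 (3 bits).
Byte 2: 0xAA = 10101010 (10xxxxxx ✓), payload 101010.
Byte 3: 0x87 = 10000111 (10xxxxxx ✓), payload 000111.
Byte 4: 0xA6 = 10100110 (10xxxxxx ✓), payload 100110.
Concatenate: 011101010000111100110 = 0xEA1E6 (21 bits → U+EA1E6).

U+EA1E6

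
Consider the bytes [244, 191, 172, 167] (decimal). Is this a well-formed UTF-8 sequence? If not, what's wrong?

Leading byte 0xF4 = 11110100 → 4-byte form.
Payload = 0x13FB27, which exceeds U+10FFFF, the maximum Unicode code point. (Leading bytes F5–FF, or F4 followed by ≥ 0x90, are invalid.)

invalid (encodes a value above U+10FFFF)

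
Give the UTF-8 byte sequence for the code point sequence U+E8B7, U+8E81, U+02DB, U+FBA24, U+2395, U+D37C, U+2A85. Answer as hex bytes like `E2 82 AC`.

U+E8B7: 3-byte form → EE A2 B7.
U+8E81: 3-byte form → E8 BA 81.
U+02DB: 2-byte form → CB 9B.
U+FBA24: 4-byte form → F3 BB A8 A4.
U+2395: 3-byte form → E2 8E 95.
U+D37C: 3-byte form → ED 8D BC.
U+2A85: 3-byte form → E2 AA 85.
Concatenated (21 bytes): EE A2 B7 E8 BA 81 CB 9B F3 BB A8 A4 E2 8E 95 ED 8D BC E2 AA 85.

EE A2 B7 E8 BA 81 CB 9B F3 BB A8 A4 E2 8E 95 ED 8D BC E2 AA 85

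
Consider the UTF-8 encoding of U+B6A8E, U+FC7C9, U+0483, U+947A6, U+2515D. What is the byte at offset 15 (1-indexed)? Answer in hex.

1-indexed offset 15 is 0-indexed offset 14.
U+B6A8E → 4-byte form F2 B6 AA 8E at offsets 0–3.
U+FC7C9 → 4-byte form F3 BC 9F 89 at offsets 4–7.
U+0483 → 2-byte form D2 83 at offsets 8–9.
U+947A6 → 4-byte form F2 94 9E A6 at offsets 10–13.
U+2515D → 4-byte form F0 A5 85 9D at offsets 14–17.
Offset 14 falls in char 5's range; it's byte 1 of F0 A5 85 9D = 0xF0.

0xF0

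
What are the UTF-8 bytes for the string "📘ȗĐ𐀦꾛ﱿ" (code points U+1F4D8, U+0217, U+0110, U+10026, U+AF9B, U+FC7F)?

U+1F4D8: 4-byte form → F0 9F 93 98.
U+0217: 2-byte form → C8 97.
U+0110: 2-byte form → C4 90.
U+10026: 4-byte form → F0 90 80 A6.
U+AF9B: 3-byte form → EA BE 9B.
U+FC7F: 3-byte form → EF B1 BF.
Concatenated (18 bytes): F0 9F 93 98 C8 97 C4 90 F0 90 80 A6 EA BE 9B EF B1 BF.

F0 9F 93 98 C8 97 C4 90 F0 90 80 A6 EA BE 9B EF B1 BF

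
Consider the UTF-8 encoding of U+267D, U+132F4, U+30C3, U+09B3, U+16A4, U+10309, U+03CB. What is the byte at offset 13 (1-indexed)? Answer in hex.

0xB3

1-indexed offset 13 is 0-indexed offset 12.
U+267D → 3-byte form E2 99 BD at offsets 0–2.
U+132F4 → 4-byte form F0 93 8B B4 at offsets 3–6.
U+30C3 → 3-byte form E3 83 83 at offsets 7–9.
U+09B3 → 3-byte form E0 A6 B3 at offsets 10–12.
Offset 12 falls in char 4's range; it's byte 3 of E0 A6 B3 = 0xB3.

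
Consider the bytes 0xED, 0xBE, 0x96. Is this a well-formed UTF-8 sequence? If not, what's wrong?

Structurally a 3-byte sequence; payload = 0xDF96.
But 0xDF96 is in U+D800–U+DFFF, the surrogate range. Surrogates are not Unicode scalar values and are forbidden in UTF-8.

invalid (encodes a surrogate (U+D800–U+DFFF))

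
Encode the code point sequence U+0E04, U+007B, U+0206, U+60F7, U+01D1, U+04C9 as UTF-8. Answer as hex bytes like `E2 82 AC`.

U+0E04: 3-byte form → E0 B8 84.
U+007B: 1-byte form → 7B.
U+0206: 2-byte form → C8 86.
U+60F7: 3-byte form → E6 83 B7.
U+01D1: 2-byte form → C7 91.
U+04C9: 2-byte form → D3 89.
Concatenated (13 bytes): E0 B8 84 7B C8 86 E6 83 B7 C7 91 D3 89.

E0 B8 84 7B C8 86 E6 83 B7 C7 91 D3 89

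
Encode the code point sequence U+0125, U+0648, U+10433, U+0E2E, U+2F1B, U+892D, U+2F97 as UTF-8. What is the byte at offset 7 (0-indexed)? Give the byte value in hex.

U+0125 → 2-byte form C4 A5 at offsets 0–1.
U+0648 → 2-byte form D9 88 at offsets 2–3.
U+10433 → 4-byte form F0 90 90 B3 at offsets 4–7.
Offset 7 falls in char 3's range; it's byte 4 of F0 90 90 B3 = 0xB3.

0xB3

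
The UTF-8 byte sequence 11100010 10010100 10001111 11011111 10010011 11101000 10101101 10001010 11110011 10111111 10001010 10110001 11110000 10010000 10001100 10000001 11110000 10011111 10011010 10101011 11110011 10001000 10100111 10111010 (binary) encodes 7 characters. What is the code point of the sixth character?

U+1F6AB

Offset 0: leading byte 0xE2 = 11100010 → 3-byte char #1 = E2 94 8F.
Offset 3: leading byte 0xDF = 11011111 → 2-byte char #2 = DF 93.
Offset 5: leading byte 0xE8 = 11101000 → 3-byte char #3 = E8 AD 8A.
Offset 8: leading byte 0xF3 = 11110011 → 4-byte char #4 = F3 BF 8A B1.
Offset 12: leading byte 0xF0 = 11110000 → 4-byte char #5 = F0 90 8C 81.
Offset 16: leading byte 0xF0 = 11110000 → 4-byte char #6 = F0 9F 9A AB.
Leading byte 0xF0 = 11110000 matches 11110xxx → 4-byte sequence.
Byte 1: 0xF0 = 11110000, payload 000 (3 bits).
Byte 2: 0x9F = 10011111 (10xxxxxx ✓), payload 011111.
Byte 3: 0x9A = 10011010 (10xxxxxx ✓), payload 011010.
Byte 4: 0xAB = 10101011 (10xxxxxx ✓), payload 101011.
Concatenate: 000011111011010101011 = 0x1F6AB (21 bits → U+1F6AB).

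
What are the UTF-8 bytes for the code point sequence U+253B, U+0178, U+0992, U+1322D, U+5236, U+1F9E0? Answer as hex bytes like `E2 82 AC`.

E2 94 BB C5 B8 E0 A6 92 F0 93 88 AD E5 88 B6 F0 9F A7 A0

U+253B: 3-byte form → E2 94 BB.
U+0178: 2-byte form → C5 B8.
U+0992: 3-byte form → E0 A6 92.
U+1322D: 4-byte form → F0 93 88 AD.
U+5236: 3-byte form → E5 88 B6.
U+1F9E0: 4-byte form → F0 9F A7 A0.
Concatenated (19 bytes): E2 94 BB C5 B8 E0 A6 92 F0 93 88 AD E5 88 B6 F0 9F A7 A0.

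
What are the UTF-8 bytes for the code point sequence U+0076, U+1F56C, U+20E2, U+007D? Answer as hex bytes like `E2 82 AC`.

76 F0 9F 95 AC E2 83 A2 7D

U+0076: 1-byte form → 76.
U+1F56C: 4-byte form → F0 9F 95 AC.
U+20E2: 3-byte form → E2 83 A2.
U+007D: 1-byte form → 7D.
Concatenated (9 bytes): 76 F0 9F 95 AC E2 83 A2 7D.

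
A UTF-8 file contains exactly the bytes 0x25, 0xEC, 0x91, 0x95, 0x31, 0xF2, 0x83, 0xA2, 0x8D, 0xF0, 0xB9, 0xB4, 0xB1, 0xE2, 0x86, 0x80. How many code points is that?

6

Byte at offset 0: 0x25 = 00100101 → 1-byte char (#1). Advance 1.
Byte at offset 1: 0xEC = 11101100 → 3-byte char (#2). Advance 3.
Byte at offset 4: 0x31 = 00110001 → 1-byte char (#3). Advance 1.
Byte at offset 5: 0xF2 = 11110010 → 4-byte char (#4). Advance 4.
Byte at offset 9: 0xF0 = 11110000 → 4-byte char (#5). Advance 4.
Byte at offset 13: 0xE2 = 11100010 → 3-byte char (#6). Advance 3.
Reached end at offset 16 after 6 code points.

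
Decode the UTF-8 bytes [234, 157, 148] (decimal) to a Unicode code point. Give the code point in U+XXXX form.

Leading byte 0xEA = 11101010 matches 1110xxxx → 3-byte sequence.
Byte 1: 0xEA = 11101010, payload 1010 (4 bits).
Byte 2: 0x9D = 10011101 (10xxxxxx ✓), payload 011101.
Byte 3: 0x94 = 10010100 (10xxxxxx ✓), payload 010100.
Concatenate: 1010011101010100 = 0xA754 (16 bits → U+A754).

U+A754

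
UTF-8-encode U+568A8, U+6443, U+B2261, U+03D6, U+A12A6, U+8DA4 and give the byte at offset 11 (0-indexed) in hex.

0xCF

U+568A8 → 4-byte form F1 96 A2 A8 at offsets 0–3.
U+6443 → 3-byte form E6 91 83 at offsets 4–6.
U+B2261 → 4-byte form F2 B2 89 A1 at offsets 7–10.
U+03D6 → 2-byte form CF 96 at offsets 11–12.
Offset 11 falls in char 4's range; it's byte 1 of CF 96 = 0xCF.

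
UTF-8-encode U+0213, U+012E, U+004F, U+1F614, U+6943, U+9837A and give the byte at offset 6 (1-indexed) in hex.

0xF0

1-indexed offset 6 is 0-indexed offset 5.
U+0213 → 2-byte form C8 93 at offsets 0–1.
U+012E → 2-byte form C4 AE at offsets 2–3.
U+004F → 1-byte form 4F at offsets 4–4.
U+1F614 → 4-byte form F0 9F 98 94 at offsets 5–8.
Offset 5 falls in char 4's range; it's byte 1 of F0 9F 98 94 = 0xF0.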